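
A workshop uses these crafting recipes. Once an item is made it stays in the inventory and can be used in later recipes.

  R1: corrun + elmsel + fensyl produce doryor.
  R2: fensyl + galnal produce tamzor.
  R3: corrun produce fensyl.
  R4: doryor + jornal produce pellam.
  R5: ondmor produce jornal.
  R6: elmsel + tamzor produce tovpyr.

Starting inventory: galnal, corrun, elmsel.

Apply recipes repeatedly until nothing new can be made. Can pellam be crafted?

pellam would need doryor and jornal (R4), but jornal is never obtained.

No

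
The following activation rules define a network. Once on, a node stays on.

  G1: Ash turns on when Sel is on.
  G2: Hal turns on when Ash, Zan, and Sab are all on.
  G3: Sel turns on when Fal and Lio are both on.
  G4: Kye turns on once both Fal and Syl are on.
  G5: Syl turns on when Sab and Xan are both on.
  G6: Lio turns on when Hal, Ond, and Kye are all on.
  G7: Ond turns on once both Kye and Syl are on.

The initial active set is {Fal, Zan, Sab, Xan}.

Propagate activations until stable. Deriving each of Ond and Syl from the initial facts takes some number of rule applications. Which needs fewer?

Syl

Syl: Sab and Xan are on, so Syl turns on (G5). [1 rule application]
Ond: G5: Sab and Xan on → Syl on. G4: Fal and Syl on → Kye on. G7: Kye and Syl on → Ond on. [3 rule applications]
Syl needs fewer.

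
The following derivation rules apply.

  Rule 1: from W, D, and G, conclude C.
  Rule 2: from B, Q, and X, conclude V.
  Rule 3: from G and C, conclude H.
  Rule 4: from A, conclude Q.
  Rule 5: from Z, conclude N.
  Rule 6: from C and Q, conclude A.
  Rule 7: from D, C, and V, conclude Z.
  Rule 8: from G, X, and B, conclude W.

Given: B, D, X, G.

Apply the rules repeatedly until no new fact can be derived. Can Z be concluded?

No

Z would need D, C, and V (Rule 7), but V is never established.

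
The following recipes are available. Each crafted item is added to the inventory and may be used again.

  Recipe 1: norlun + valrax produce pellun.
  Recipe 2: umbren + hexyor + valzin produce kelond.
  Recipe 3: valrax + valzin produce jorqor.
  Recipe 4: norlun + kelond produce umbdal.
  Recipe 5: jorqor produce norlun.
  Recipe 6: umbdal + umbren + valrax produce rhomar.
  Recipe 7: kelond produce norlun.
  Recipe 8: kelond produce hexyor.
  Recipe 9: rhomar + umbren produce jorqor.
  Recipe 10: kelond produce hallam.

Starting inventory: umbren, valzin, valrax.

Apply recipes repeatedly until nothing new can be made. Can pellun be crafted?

Using Recipe 3, valrax and valzin make jorqor.
Using Recipe 5, jorqor makes norlun.
Using Recipe 1, norlun and valrax make pellun.

Yes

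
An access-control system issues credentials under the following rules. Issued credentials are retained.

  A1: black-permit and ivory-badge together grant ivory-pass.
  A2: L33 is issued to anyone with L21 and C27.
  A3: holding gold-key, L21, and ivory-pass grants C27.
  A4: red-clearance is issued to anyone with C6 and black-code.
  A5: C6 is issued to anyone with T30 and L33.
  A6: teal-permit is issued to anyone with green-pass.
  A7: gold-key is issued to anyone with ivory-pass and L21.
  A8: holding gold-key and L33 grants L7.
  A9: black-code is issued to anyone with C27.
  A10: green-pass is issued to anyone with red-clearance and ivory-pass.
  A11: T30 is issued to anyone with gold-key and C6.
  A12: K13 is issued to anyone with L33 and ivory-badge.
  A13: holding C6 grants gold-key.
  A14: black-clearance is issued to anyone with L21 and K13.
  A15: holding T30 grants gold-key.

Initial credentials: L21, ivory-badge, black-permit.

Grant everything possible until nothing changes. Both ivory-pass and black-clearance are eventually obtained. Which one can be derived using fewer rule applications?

ivory-pass

ivory-pass: Holding black-permit and ivory-badge grants ivory-pass (A1). [1 rule application]
black-clearance: Holding black-permit and ivory-badge grants ivory-pass (A1). Holding ivory-pass and L21 grants gold-key (A7). Holding gold-key, L21, and ivory-pass grants C27 (A3). Holding L21 and C27 grants L33 (A2). Holding L33 and ivory-badge grants K13 (A12). Holding L21 and K13 grants black-clearance (A14). [6 rule applications]
ivory-pass needs fewer.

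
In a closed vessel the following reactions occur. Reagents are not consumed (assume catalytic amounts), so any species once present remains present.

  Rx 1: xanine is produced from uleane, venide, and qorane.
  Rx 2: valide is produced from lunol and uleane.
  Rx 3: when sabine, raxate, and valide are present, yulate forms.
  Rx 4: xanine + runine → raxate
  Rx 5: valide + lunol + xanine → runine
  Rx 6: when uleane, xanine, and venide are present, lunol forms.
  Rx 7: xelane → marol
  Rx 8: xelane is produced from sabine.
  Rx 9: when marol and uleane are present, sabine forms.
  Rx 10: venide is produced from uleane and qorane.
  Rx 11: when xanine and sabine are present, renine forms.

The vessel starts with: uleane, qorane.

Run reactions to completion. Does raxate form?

Yes

uleane and qorane present → venide forms (Rx 10).
uleane, venide, and qorane present → xanine forms (Rx 1).
uleane, xanine, and venide present → lunol forms (Rx 6).
lunol and uleane present → valide forms (Rx 2).
valide, lunol, and xanine present → runine forms (Rx 5).
xanine and runine present → raxate forms (Rx 4).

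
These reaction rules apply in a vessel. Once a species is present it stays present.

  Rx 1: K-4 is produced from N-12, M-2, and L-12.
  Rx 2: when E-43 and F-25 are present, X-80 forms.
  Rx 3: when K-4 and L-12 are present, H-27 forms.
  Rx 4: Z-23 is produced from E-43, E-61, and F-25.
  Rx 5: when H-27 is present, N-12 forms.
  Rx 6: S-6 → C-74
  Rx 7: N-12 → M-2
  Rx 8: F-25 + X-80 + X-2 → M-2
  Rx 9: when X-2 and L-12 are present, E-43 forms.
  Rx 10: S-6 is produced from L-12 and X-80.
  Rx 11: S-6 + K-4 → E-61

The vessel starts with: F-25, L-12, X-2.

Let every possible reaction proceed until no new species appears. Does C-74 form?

X-2 and L-12 present → E-43 forms (Rx 9).
E-43 and F-25 present → X-80 forms (Rx 2).
L-12 and X-80 present → S-6 forms (Rx 10).
S-6 present → C-74 forms (Rx 6).

Yes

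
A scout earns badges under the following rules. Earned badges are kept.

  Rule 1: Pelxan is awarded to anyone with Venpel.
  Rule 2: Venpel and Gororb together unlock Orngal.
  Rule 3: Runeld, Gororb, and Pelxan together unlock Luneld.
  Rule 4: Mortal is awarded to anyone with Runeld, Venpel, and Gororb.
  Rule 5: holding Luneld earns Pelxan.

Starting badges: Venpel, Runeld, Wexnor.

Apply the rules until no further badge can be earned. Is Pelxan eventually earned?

With Venpel, Pelxan is earned (Rule 1).

Yes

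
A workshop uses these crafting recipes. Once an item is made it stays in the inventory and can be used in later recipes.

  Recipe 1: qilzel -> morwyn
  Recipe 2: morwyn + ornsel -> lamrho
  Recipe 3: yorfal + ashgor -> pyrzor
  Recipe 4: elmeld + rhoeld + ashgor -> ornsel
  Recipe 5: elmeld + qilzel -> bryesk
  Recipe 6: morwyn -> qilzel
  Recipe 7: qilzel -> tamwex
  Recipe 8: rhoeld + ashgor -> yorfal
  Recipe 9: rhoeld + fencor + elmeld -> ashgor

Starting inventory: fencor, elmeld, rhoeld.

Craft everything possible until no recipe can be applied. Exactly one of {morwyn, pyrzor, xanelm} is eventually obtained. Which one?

pyrzor

rhoeld + fencor + elmeld -> ashgor (Recipe 9).
rhoeld + ashgor -> yorfal (Recipe 8).
Using Recipe 3, yorfal and ashgor make pyrzor.
morwyn would need qilzel (Recipe 1), but qilzel is never obtained. No rule produces xanelm, and it is not given.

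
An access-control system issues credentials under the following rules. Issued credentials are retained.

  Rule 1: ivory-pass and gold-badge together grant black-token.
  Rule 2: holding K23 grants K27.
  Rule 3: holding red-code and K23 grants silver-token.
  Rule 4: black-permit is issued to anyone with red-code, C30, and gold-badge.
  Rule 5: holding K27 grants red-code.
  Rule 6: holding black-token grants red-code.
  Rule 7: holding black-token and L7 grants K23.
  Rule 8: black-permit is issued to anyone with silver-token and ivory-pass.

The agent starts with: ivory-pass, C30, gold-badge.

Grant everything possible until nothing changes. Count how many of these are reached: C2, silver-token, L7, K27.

0

No rule produces C2, and it is not given.
silver-token would need red-code and K23 (Rule 3), but K23 is never granted.
No rule produces L7, and it is not given.
K27 would need K23 (Rule 2), but K23 is never granted.
None of the 4 are reached.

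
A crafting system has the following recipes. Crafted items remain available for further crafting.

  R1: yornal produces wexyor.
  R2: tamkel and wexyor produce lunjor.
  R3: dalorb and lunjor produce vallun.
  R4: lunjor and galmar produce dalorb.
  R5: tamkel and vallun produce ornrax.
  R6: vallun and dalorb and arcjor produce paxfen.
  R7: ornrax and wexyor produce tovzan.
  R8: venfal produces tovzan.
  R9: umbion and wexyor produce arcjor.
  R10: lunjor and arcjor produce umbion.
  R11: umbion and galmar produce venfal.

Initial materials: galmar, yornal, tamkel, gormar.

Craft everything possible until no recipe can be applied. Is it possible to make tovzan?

yornal → wexyor (R1).
tamkel and wexyor → lunjor (R2).
Using R4, lunjor and galmar make dalorb.
Using R3, dalorb and lunjor make vallun.
Using R5, tamkel and vallun make ornrax.
ornrax and wexyor → tovzan (R7).

Yes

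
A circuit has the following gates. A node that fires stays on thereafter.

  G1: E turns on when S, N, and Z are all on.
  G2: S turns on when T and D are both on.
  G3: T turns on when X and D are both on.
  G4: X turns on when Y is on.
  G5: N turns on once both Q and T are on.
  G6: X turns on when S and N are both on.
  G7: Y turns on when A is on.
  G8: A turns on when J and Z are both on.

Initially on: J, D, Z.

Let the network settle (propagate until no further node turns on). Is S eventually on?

Yes

G8: J and Z on → A on.
G7: A on → Y on.
Y is on, so X turns on (G4).
X and D are on, so T turns on (G3).
G2: T and D on → S on.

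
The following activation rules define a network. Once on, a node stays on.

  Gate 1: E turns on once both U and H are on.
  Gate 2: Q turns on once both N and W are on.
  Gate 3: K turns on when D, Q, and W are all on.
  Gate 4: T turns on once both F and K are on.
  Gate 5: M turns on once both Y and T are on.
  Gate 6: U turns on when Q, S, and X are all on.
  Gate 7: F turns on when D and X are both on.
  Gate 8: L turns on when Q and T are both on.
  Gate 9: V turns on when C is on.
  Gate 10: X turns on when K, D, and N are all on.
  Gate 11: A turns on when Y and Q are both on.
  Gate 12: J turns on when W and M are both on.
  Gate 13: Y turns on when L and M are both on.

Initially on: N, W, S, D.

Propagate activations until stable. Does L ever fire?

Yes

Gate 2: N and W on → Q on.
Gate 3: D, Q, and W on → K on.
K, D, and N are on, so X turns on (Gate 10).
Gate 7: D and X on → F on.
Gate 4: F and K on → T on.
Gate 8: Q and T on → L on.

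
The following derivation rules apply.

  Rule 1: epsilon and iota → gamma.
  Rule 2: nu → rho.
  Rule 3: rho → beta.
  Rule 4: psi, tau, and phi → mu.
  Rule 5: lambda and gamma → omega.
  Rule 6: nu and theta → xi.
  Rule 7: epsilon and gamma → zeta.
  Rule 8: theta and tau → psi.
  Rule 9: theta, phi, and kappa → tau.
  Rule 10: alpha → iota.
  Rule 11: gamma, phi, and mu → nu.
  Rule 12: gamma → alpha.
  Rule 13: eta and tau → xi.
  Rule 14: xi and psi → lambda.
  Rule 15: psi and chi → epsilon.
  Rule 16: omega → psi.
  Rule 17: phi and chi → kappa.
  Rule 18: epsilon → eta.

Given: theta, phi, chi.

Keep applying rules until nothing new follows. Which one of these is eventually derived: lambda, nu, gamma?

lambda

From phi and chi, Rule 17 gives kappa.
theta, phi, and kappa hold, so tau follows (Rule 9).
theta and tau hold, so psi follows (Rule 8).
From psi and chi, Rule 15 gives epsilon.
epsilon holds, so eta follows (Rule 18).
From eta and tau, Rule 13 gives xi.
From xi and psi, Rule 14 gives lambda.
nu would need gamma, phi, and mu (Rule 11), but gamma is never established. gamma would need epsilon and iota (Rule 1), but iota is never established.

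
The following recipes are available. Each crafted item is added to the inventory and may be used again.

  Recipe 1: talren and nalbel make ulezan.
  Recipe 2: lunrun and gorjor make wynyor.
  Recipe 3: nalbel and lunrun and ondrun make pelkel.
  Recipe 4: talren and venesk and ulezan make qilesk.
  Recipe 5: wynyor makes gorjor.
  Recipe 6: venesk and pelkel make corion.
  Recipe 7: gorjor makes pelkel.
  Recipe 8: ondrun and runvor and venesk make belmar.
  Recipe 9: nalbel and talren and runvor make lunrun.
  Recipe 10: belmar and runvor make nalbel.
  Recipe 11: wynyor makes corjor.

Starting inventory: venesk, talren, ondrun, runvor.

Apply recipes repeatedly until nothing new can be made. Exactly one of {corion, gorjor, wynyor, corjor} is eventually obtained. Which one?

corion

Using Recipe 8, ondrun, runvor, and venesk make belmar.
Using Recipe 10, belmar and runvor make nalbel.
Using Recipe 9, nalbel, talren, and runvor make lunrun.
Using Recipe 3, nalbel, lunrun, and ondrun make pelkel.
Using Recipe 6, venesk and pelkel make corion.
wynyor would need lunrun and gorjor (Recipe 2), but gorjor is never obtained. corjor would need wynyor (Recipe 11), but wynyor is never obtained. gorjor would need wynyor (Recipe 5), but wynyor is never obtained.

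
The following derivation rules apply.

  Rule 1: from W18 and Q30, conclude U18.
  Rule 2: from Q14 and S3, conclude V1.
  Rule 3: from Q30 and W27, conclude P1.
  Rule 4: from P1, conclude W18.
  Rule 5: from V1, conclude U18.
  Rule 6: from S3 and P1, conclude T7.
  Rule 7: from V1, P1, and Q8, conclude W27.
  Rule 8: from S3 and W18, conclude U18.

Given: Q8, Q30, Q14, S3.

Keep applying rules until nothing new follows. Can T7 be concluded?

No

T7 would need S3 and P1 (Rule 6), but P1 is never established.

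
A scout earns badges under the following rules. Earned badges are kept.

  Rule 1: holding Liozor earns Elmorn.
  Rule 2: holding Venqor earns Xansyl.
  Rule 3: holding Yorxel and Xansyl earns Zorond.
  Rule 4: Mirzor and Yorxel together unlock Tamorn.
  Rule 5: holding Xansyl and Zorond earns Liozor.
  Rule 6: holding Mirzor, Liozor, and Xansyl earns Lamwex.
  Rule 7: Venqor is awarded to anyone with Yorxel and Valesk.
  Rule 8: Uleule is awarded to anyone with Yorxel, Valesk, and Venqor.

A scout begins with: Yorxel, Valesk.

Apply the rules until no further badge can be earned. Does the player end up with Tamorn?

Tamorn would need Mirzor and Yorxel (Rule 4), but Mirzor is never earned.

No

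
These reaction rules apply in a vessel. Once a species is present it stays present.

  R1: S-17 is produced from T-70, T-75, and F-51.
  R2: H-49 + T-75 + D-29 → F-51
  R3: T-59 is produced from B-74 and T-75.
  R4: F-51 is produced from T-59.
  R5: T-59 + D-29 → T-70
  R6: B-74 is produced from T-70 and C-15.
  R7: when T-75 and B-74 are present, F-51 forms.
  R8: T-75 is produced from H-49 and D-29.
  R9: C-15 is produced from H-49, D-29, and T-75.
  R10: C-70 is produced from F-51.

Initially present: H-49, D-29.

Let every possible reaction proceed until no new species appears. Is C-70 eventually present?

H-49 and D-29 present → T-75 forms (R8).
H-49, T-75, and D-29 present → F-51 forms (R2).
F-51 present → C-70 forms (R10).

Yes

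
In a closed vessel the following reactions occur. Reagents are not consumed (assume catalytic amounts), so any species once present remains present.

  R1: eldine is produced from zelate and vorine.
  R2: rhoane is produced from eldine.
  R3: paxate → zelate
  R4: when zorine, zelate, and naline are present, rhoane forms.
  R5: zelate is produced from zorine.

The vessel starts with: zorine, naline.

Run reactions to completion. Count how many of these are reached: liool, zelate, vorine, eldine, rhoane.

zorine present → zelate forms (R5).
zorine, zelate, and naline present → rhoane forms (R4).
No rule produces liool, and it is not given.
zelate: reached.
No rule produces vorine, and it is not given.
eldine would need zelate and vorine (R1), but vorine never forms.
rhoane: reached.
Reached: zelate and rhoane — 2 of the 5.

2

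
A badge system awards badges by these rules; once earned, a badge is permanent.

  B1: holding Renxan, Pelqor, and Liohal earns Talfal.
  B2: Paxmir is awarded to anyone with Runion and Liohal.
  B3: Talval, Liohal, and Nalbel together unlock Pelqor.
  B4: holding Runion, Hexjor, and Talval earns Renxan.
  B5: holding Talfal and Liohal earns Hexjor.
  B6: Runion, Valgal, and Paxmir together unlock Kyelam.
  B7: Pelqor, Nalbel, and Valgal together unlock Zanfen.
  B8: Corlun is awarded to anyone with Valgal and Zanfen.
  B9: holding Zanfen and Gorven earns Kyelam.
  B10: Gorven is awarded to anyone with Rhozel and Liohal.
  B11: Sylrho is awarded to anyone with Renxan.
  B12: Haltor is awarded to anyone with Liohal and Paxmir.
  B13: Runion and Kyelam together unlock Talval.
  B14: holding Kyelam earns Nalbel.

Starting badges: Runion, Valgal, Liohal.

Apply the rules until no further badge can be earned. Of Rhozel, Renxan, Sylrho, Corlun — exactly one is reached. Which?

With Runion and Liohal, Paxmir is earned (B2).
With Runion, Valgal, and Paxmir, Kyelam is earned (B6).
With Runion and Kyelam, Talval is earned (B13).
With Kyelam, Nalbel is earned (B14).
With Talval, Liohal, and Nalbel, Pelqor is earned (B3).
With Pelqor, Nalbel, and Valgal, Zanfen is earned (B7).
With Valgal and Zanfen, Corlun is earned (B8).
Sylrho would need Renxan (B11), but Renxan is never earned. Renxan would need Runion, Hexjor, and Talval (B4), but Hexjor is never earned. No rule produces Rhozel, and it is not given.

Corlun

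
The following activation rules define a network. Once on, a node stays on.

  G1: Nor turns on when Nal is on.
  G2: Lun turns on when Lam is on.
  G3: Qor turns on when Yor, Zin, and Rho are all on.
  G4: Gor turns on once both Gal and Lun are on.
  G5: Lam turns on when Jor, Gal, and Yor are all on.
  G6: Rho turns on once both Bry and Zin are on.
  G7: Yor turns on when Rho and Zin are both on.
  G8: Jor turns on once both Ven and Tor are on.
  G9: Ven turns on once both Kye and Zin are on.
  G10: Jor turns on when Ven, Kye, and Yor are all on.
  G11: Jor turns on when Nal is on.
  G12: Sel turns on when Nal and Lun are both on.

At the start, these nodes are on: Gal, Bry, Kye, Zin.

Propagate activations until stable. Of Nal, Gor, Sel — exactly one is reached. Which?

Kye and Zin are on, so Ven turns on (G9).
G6: Bry and Zin on → Rho on.
Rho and Zin are on, so Yor turns on (G7).
Ven, Kye, and Yor are on, so Jor turns on (G10).
Jor, Gal, and Yor are on, so Lam turns on (G5).
G2: Lam on → Lun on.
G4: Gal and Lun on → Gor on.
Sel would need Nal and Lun (G12), but Nal never turns on. No rule produces Nal, and it is not given.

Gor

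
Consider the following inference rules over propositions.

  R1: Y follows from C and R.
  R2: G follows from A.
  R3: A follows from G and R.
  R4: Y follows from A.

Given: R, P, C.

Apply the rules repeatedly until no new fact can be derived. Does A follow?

No

A would need G and R (R3), but G is never established.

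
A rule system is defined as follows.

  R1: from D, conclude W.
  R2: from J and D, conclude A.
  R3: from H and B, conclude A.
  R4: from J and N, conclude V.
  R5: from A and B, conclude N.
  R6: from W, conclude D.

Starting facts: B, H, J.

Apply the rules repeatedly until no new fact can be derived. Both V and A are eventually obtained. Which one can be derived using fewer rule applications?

A: H and B hold, so A follows (R3). [1 rule application]
V: From H and B, R3 gives A. From A and B, R5 gives N. J and N hold, so V follows (R4). [3 rule applications]
A needs fewer.

A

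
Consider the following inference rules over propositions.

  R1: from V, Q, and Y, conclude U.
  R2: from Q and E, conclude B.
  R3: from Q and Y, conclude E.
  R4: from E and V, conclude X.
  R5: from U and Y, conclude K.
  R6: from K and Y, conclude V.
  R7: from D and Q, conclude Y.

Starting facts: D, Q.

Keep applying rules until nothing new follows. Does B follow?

From D and Q, R7 gives Y.
Q and Y hold, so E follows (R3).
From Q and E, R2 gives B.

Yes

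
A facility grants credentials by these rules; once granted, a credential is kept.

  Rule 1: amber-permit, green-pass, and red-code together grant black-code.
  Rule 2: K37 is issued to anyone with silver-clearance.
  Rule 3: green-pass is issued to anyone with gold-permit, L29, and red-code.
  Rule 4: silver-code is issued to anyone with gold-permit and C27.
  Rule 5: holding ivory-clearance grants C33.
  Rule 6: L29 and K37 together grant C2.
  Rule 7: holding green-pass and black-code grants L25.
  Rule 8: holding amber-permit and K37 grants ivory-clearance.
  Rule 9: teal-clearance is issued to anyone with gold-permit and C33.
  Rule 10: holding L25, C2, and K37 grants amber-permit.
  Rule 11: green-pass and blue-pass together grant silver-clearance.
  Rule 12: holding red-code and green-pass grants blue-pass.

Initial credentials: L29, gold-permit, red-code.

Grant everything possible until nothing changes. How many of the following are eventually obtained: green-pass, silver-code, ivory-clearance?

Holding gold-permit, L29, and red-code grants green-pass (Rule 3).
green-pass: reached.
silver-code would need gold-permit and C27 (Rule 4), but C27 is never granted.
ivory-clearance would need amber-permit and K37 (Rule 8), but amber-permit is never granted.
Reached: green-pass — 1 of the 3.

1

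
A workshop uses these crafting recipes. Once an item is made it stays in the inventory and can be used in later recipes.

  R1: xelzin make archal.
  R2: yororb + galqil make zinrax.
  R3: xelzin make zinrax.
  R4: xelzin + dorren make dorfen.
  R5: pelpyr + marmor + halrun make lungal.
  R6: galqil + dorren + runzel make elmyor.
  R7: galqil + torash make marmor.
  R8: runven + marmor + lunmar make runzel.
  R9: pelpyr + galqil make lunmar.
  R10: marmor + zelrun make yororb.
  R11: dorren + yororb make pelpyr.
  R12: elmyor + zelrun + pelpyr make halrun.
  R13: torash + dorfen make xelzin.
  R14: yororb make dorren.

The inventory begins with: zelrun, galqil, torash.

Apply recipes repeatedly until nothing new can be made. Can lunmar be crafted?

Yes

galqil + torash → marmor (R7).
Using R10, marmor and zelrun make yororb.
yororb → dorren (R14).
Using R11, dorren and yororb make pelpyr.
Using R9, pelpyr and galqil make lunmar.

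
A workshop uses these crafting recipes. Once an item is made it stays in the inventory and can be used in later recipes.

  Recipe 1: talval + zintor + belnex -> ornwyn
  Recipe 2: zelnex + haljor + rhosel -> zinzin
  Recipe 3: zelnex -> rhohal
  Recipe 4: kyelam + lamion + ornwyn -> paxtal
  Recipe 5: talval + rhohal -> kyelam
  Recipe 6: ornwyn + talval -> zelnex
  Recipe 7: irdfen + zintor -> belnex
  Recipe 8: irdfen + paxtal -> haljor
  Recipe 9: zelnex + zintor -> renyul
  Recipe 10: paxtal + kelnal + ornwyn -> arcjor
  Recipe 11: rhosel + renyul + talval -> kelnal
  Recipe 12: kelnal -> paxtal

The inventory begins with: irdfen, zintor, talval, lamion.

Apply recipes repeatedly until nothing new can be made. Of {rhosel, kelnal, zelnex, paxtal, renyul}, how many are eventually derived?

Using Recipe 7, irdfen and zintor make belnex.
talval + zintor + belnex -> ornwyn (Recipe 1).
Using Recipe 6, ornwyn and talval make zelnex.
Using Recipe 9, zelnex and zintor make renyul.
Using Recipe 3, zelnex makes rhohal.
talval + rhohal -> kyelam (Recipe 5).
kyelam + lamion + ornwyn -> paxtal (Recipe 4).
No rule produces rhosel, and it is not given.
kelnal would need rhosel, renyul, and talval (Recipe 11), but rhosel is never obtained.
zelnex: reached.
paxtal: reached.
renyul: reached.
Reached: zelnex, paxtal, and renyul — 3 of the 5.

3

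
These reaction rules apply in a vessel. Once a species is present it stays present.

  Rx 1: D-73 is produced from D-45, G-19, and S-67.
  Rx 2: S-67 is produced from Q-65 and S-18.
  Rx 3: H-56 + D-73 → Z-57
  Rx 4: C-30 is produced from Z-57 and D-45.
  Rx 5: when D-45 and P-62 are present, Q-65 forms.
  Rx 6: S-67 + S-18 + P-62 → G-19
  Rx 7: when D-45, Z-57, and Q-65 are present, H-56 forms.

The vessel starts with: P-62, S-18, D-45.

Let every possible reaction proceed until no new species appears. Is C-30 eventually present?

C-30 would need Z-57 and D-45 (Rx 4), but Z-57 never forms.

No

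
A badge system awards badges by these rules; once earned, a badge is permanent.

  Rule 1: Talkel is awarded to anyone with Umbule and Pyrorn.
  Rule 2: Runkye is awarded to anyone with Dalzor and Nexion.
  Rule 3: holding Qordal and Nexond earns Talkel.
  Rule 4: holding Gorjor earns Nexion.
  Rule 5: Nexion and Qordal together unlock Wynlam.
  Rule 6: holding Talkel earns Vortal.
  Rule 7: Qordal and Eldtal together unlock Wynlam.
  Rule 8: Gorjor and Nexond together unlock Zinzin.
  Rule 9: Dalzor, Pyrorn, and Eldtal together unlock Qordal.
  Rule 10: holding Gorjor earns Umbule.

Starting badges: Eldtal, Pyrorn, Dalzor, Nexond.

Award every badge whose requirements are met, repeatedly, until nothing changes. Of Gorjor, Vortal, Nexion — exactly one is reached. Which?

Vortal

With Dalzor, Pyrorn, and Eldtal, Qordal is earned (Rule 9).
With Qordal and Nexond, Talkel is earned (Rule 3).
With Talkel, Vortal is earned (Rule 6).
Nexion would need Gorjor (Rule 4), but Gorjor is never earned. No rule produces Gorjor, and it is not given.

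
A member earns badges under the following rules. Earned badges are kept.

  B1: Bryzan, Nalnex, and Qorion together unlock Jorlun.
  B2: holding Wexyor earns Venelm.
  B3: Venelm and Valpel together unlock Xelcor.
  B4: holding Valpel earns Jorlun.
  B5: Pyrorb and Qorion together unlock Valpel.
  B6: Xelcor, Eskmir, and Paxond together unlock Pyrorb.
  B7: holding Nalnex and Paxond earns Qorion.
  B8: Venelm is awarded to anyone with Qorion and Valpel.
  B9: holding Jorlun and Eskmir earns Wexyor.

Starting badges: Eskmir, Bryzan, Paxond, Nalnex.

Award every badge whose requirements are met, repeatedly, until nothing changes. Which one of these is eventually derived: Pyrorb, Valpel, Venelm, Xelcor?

With Nalnex and Paxond, Qorion is earned (B7).
With Bryzan, Nalnex, and Qorion, Jorlun is earned (B1).
With Jorlun and Eskmir, Wexyor is earned (B9).
With Wexyor, Venelm is earned (B2).
Pyrorb would need Xelcor, Eskmir, and Paxond (B6), but Xelcor is never earned. Valpel would need Pyrorb and Qorion (B5), but Pyrorb is never earned. Xelcor would need Venelm and Valpel (B3), but Valpel is never earned.

Venelm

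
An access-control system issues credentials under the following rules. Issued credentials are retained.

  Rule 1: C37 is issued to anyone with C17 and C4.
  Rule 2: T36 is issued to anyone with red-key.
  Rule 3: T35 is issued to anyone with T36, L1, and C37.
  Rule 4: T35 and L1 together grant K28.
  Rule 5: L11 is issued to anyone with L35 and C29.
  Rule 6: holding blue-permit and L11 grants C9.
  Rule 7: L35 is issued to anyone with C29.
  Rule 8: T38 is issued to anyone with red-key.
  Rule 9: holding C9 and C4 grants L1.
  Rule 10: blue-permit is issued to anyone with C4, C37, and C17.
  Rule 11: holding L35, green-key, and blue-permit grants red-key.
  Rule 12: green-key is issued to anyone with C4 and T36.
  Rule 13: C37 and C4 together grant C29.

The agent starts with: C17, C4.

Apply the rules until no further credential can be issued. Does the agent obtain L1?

Yes

Holding C17 and C4 grants C37 (Rule 1).
Holding C4, C37, and C17 grants blue-permit (Rule 10).
Holding C37 and C4 grants C29 (Rule 13).
Holding C29 grants L35 (Rule 7).
Holding L35 and C29 grants L11 (Rule 5).
Holding blue-permit and L11 grants C9 (Rule 6).
Holding C9 and C4 grants L1 (Rule 9).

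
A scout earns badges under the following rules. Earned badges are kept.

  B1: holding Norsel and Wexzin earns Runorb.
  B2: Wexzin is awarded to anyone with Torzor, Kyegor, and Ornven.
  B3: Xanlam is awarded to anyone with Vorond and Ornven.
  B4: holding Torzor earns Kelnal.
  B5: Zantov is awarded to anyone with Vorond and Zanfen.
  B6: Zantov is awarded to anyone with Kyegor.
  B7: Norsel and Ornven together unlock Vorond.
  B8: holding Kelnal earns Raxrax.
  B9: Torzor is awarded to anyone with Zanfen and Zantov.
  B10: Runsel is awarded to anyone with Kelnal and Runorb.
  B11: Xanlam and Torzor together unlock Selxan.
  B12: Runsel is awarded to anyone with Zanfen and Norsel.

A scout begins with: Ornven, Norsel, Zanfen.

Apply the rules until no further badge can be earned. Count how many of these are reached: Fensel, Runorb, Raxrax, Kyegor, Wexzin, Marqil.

1

With Norsel and Ornven, Vorond is earned (B7).
With Vorond and Zanfen, Zantov is earned (B5).
With Zanfen and Zantov, Torzor is earned (B9).
With Torzor, Kelnal is earned (B4).
With Kelnal, Raxrax is earned (B8).
No rule produces Fensel, and it is not given.
Runorb would need Norsel and Wexzin (B1), but Wexzin is never earned.
Raxrax: reached.
No rule produces Kyegor, and it is not given.
Wexzin would need Torzor, Kyegor, and Ornven (B2), but Kyegor is never earned.
No rule produces Marqil, and it is not given.
Reached: Raxrax — 1 of the 6.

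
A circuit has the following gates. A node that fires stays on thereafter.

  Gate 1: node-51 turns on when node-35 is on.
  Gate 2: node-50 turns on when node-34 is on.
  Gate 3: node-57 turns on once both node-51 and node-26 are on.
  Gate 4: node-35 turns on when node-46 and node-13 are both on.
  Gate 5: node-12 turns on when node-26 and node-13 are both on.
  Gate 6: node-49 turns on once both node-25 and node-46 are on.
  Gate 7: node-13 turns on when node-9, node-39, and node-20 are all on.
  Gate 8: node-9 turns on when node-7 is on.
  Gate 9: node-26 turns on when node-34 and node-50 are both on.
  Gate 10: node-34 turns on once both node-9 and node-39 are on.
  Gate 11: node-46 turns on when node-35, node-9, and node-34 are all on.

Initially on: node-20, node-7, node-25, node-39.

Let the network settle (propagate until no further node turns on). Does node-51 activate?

node-51 would need node-35 (Gate 1), but node-35 never turns on.

No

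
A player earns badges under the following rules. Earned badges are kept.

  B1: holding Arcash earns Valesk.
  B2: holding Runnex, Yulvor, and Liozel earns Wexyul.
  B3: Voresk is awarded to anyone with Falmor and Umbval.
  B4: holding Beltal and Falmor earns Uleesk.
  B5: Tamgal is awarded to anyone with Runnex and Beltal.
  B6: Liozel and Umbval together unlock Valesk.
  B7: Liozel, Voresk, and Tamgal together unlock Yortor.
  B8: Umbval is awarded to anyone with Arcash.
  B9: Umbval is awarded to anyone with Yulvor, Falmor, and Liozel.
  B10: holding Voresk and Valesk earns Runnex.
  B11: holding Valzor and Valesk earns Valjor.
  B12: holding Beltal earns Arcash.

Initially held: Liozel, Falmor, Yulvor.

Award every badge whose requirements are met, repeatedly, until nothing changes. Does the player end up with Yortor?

Yortor would need Liozel, Voresk, and Tamgal (B7), but Tamgal is never earned.

No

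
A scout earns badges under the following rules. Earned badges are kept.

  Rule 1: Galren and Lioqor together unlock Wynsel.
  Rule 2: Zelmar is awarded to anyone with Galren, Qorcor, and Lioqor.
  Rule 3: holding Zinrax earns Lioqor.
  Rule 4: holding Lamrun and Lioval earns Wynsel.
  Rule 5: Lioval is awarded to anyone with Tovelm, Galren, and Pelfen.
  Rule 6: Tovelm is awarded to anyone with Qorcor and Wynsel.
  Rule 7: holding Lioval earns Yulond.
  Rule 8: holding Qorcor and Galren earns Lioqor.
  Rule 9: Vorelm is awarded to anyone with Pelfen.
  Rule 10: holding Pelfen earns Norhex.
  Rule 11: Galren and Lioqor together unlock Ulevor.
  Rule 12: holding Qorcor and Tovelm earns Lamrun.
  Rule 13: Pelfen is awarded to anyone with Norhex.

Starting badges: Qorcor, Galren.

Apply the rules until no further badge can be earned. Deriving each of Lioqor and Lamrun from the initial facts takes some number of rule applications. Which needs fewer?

Lioqor: With Qorcor and Galren, Lioqor is earned (Rule 8). [1 rule application]
Lamrun: With Qorcor and Galren, Lioqor is earned (Rule 8). With Galren and Lioqor, Wynsel is earned (Rule 1). With Qorcor and Wynsel, Tovelm is earned (Rule 6). With Qorcor and Tovelm, Lamrun is earned (Rule 12). [4 rule applications]
Lioqor needs fewer.

Lioqor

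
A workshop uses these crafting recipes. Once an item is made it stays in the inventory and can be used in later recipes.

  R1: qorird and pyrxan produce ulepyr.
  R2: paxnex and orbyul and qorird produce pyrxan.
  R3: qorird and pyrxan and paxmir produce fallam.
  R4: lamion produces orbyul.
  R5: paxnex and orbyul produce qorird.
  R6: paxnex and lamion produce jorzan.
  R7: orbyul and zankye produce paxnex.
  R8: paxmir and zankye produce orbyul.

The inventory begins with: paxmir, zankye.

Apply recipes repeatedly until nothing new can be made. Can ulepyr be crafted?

Yes

Using R8, paxmir and zankye make orbyul.
orbyul and zankye → paxnex (R7).
paxnex and orbyul → qorird (R5).
paxnex and orbyul and qorird → pyrxan (R2).
qorird and pyrxan → ulepyr (R1).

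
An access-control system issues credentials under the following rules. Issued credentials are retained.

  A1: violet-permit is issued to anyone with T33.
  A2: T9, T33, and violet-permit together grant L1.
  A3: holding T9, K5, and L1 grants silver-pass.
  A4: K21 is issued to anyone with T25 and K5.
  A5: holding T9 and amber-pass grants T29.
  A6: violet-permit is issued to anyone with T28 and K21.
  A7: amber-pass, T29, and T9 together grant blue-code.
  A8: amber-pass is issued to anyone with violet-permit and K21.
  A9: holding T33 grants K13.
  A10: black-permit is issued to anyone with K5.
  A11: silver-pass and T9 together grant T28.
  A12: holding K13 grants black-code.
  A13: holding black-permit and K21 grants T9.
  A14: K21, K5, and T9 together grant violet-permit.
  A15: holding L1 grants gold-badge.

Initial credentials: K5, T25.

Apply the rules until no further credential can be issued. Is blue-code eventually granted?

Holding T25 and K5 grants K21 (A4).
Holding K5 grants black-permit (A10).
Holding black-permit and K21 grants T9 (A13).
Holding K21, K5, and T9 grants violet-permit (A14).
Holding violet-permit and K21 grants amber-pass (A8).
Holding T9 and amber-pass grants T29 (A5).
Holding amber-pass, T29, and T9 grants blue-code (A7).

Yes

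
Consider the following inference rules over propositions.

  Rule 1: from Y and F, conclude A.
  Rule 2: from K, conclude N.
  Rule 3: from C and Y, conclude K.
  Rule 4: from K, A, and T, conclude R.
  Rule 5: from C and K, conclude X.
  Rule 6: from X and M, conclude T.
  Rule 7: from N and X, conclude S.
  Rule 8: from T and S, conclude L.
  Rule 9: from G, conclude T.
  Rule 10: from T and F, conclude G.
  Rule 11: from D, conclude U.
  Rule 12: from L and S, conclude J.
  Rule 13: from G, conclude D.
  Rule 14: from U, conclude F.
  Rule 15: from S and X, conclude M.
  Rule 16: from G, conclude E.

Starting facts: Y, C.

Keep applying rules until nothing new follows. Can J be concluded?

Yes

C and Y hold, so K follows (Rule 3).
K holds, so N follows (Rule 2).
From C and K, Rule 5 gives X.
N and X hold, so S follows (Rule 7).
From S and X, Rule 15 gives M.
From X and M, Rule 6 gives T.
From T and S, Rule 8 gives L.
L and S hold, so J follows (Rule 12).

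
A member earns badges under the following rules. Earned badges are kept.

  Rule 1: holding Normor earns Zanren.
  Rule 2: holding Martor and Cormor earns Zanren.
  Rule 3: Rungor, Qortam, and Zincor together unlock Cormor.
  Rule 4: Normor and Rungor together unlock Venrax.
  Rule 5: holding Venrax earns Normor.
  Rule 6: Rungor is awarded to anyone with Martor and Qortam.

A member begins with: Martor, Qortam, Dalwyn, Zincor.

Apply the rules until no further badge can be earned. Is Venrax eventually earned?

No

Venrax would need Normor and Rungor (Rule 4), but Normor is never earned.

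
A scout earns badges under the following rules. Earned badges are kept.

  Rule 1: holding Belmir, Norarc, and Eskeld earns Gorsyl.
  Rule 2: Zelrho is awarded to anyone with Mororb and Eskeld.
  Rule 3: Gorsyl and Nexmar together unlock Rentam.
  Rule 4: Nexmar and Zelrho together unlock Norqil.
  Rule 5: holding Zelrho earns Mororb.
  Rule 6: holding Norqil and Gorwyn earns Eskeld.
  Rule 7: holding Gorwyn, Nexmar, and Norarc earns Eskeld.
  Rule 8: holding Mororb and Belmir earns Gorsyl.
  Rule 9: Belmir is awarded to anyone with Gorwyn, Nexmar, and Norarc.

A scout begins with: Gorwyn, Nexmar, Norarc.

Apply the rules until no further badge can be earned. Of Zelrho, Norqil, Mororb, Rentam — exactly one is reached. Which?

Rentam

With Gorwyn, Nexmar, and Norarc, Belmir is earned (Rule 9).
With Gorwyn, Nexmar, and Norarc, Eskeld is earned (Rule 7).
With Belmir, Norarc, and Eskeld, Gorsyl is earned (Rule 1).
With Gorsyl and Nexmar, Rentam is earned (Rule 3).
Zelrho would need Mororb and Eskeld (Rule 2), but Mororb is never earned. Mororb would need Zelrho (Rule 5), but Zelrho is never earned. Norqil would need Nexmar and Zelrho (Rule 4), but Zelrho is never earned.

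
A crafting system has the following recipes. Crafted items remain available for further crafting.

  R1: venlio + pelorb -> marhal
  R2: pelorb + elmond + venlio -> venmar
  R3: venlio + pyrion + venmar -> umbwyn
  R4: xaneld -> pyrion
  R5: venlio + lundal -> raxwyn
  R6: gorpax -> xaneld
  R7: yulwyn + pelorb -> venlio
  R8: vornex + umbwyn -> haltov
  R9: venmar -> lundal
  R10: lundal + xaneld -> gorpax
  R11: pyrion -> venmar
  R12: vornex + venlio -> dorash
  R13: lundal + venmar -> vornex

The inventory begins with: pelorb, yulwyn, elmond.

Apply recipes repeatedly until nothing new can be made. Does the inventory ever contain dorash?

Using R7, yulwyn and pelorb make venlio.
Using R2, pelorb, elmond, and venlio make venmar.
Using R9, venmar makes lundal.
lundal + venmar -> vornex (R13).
Using R12, vornex and venlio make dorash.

Yes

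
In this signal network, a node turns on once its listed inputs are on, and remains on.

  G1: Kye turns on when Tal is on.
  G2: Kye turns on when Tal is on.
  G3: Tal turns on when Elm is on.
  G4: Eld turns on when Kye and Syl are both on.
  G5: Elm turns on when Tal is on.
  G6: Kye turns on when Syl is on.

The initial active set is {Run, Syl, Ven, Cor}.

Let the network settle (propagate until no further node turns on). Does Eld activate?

Yes

Syl is on, so Kye turns on (G6).
G4: Kye and Syl on → Eld on.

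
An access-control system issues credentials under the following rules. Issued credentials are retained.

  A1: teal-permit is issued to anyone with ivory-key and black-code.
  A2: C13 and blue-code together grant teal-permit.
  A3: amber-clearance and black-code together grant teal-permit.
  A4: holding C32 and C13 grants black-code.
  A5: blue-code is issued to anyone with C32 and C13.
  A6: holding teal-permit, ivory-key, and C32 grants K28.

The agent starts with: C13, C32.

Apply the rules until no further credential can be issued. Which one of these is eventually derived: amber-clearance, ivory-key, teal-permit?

teal-permit

Holding C32 and C13 grants blue-code (A5).
Holding C13 and blue-code grants teal-permit (A2).
No rule produces ivory-key, and it is not given. No rule produces amber-clearance, and it is not given.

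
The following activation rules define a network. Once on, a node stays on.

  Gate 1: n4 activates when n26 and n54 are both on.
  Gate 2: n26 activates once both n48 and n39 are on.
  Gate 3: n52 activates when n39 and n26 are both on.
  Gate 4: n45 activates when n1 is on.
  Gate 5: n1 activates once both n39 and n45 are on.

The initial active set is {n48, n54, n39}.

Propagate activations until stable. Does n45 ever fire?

n45 would need n1 (Gate 4), but n1 never turns on.

No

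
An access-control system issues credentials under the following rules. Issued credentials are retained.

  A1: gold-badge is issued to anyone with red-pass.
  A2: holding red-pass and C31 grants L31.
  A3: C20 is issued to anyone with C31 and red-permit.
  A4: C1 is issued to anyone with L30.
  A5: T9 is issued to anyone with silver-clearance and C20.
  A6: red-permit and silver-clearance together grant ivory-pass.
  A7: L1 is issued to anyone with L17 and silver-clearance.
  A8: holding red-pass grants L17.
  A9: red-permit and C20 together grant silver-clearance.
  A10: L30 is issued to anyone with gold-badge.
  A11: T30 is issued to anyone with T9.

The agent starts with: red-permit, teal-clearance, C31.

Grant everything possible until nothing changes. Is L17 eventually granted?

L17 would need red-pass (A8), but red-pass is never granted.

No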